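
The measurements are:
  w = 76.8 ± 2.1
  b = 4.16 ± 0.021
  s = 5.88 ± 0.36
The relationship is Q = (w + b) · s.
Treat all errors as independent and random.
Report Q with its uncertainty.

476 ± 31.7

Let u = w + b = 81.0. δu = √(δw² + δb²) = √(4.41 + 0.000441) = 2.10, so δu/u = 0.0259.
Q is then a monomial in u, s:
δQ/Q = √((δu/u)² + (1·δs/s)²) = √(0.000673 + 0.00375) = 0.0665
Q = 476, so δQ = 0.0665 × 476 = 31.7.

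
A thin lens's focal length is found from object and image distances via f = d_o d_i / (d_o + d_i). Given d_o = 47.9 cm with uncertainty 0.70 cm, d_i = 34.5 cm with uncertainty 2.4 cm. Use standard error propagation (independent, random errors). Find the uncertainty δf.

0.820 cm

∂f/∂d_o = (d_i/(d_o+d_i))² = 0.175;  ∂f/∂d_i = (d_o/(d_o+d_i))² = 0.338
δf = √((∂f/∂d_o · δd_o)² + (∂f/∂d_i · δd_i)²) = √(0.0151 + 0.658) = 0.820 cm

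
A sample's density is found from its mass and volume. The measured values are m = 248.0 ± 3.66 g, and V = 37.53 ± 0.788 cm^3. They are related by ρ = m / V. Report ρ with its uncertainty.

Each factor contributes (exponent × relative error)² to (δρ/ρ)²:
  (1·δm/m)² = (1×0.0148)² = 0.000218;  (-1·δV/V)² = (-1×0.0210)² = 0.000441
δρ/ρ = √(0.000659) = 0.0257
ρ = 6.608 g/cm^3, so δρ = 0.0257 × 6.608 = 0.170 g/cm^3.

6.608 ± 0.170 g/cm^3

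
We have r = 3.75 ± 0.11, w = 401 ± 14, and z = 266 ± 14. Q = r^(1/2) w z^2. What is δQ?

Relative error in a monomial: (δQ/Q)² = Σ (nᵢ · δxᵢ/xᵢ)².
  (½·δr/r)² = (0.5×0.0293)² = 0.000215;  (1·δw/w)² = (1×0.0349)² = 0.00122;  (2·δz/z)² = (2×0.0526)² = 0.0111
δQ/Q = √(0.0125) = 0.112
Q = 5.49e+07, so δQ = 0.112 × 5.49e+07 = 6.15e+06.

6.15e+06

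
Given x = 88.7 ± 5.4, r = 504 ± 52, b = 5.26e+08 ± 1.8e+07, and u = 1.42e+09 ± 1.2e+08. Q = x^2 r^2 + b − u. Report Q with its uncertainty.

(1.10 ± 0.494) × 10^9

Let p = x^2·r^2 = 2e+09. δp/p = √((2·δx/x)² + (2·δr/r)²) = √(0.0148 + 0.0426) = 0.240, so δp = 4.79e+08.
Q = p + b − u: δQ = √(δp² + δb² + δu²) = √(2.29e+17 + 3.24e+14 + 1.44e+16) = 4.94e+08
Q = 1.1e+09.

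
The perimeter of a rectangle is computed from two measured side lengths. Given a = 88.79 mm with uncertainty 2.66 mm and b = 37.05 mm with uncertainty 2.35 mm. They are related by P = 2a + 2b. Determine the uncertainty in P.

7.10 mm

Absolute uncertainties add in quadrature for a linear combination:
  (2·δa)² = 28.3;  (2·δb)² = 22.1
δP = √(50.4) = 7.10 mm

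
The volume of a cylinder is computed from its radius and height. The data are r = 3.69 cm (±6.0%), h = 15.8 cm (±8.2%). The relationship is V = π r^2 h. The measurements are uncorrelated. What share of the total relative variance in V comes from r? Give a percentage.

68.2%

(δV/V)² = (2·δr/r)² + (1·δh/h)²
  r term: (2×0.0600)² = 0.0144
  h term: (1×0.0820)² = 0.00672
Total = 0.0211. Share from r = 0.0144/0.0211 = 0.682.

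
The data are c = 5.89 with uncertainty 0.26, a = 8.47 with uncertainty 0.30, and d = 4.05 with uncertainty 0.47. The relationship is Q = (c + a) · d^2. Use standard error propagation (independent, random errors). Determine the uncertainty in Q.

Let u = c + a = 14.4. δu = √(δc² + δa²) = √(0.0676 + 0.0900) = 0.397, so δu/u = 0.0276.
Q is then a monomial in u, d:
δQ/Q = √((δu/u)² + (2·δd/d)²) = √(0.000764 + 0.0539) = 0.234
Q = 236, so δQ = 0.234 × 236 = 55.1.

55.1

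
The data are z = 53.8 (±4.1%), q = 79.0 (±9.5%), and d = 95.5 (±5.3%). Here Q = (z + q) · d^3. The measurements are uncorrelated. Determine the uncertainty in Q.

Let u = z + q = 133. δu = √(δz² + δq²) = √(4.87 + 56.3) = 7.82, so δu/u = 0.0589.
Q is then a monomial in u, d:
δQ/Q = √((δu/u)² + (3·δd/d)²) = √(0.00347 + 0.0253) = 0.170
Q = 1.16e+08, so δQ = 0.170 × 1.16e+08 = 1.96e+07.

1.96e+07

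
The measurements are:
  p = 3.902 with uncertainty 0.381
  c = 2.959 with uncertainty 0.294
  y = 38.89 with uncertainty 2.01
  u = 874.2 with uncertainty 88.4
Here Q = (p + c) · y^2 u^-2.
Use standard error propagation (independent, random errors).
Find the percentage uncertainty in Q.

Let w = p + c = 6.861. δw = √(δp² + δc²) = √(0.145 + 0.0864) = 0.481, so δw/w = 0.0701.
Q is then a monomial in w, y, u:
δQ/Q = √((δw/w)² + (2·δy/y)² + (-2·δu/u)²) = √(0.00492 + 0.0107 + 0.0409) = 0.238

23.8%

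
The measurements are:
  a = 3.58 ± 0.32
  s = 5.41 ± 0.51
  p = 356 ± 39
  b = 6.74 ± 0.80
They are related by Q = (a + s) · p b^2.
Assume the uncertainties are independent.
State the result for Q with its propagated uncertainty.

Let u = a + s = 8.99. δu = √(δa² + δs²) = √(0.102 + 0.260) = 0.602, so δu/u = 0.0670.
Q is then a monomial in u, p, b:
δQ/Q = √((δu/u)² + (1·δp/p)² + (2·δb/b)²) = √(0.00449 + 0.0120 + 0.0564) = 0.270
Q = 1.45e+05, so δQ = 0.270 × 1.45e+05 = 39200.

(1.45 ± 0.392) × 10^5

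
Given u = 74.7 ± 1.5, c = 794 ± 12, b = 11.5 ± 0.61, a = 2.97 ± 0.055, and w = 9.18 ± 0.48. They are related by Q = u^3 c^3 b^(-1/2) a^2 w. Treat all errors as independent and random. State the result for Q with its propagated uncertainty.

(4.98 ± 0.510) × 10^15

Since Q is a product/quotient, work with relative uncertainties:
  (3·δu/u)² = (3×0.0201)² = 0.00363;  (3·δc/c)² = (3×0.0151)² = 0.00206;  (−½·δb/b)² = (-0.5×0.0530)² = 0.000703;  (2·δa/a)² = (2×0.0185)² = 0.00137;  (1·δw/w)² = (1×0.0523)² = 0.00273
δQ/Q = √(0.0105) = 0.102
Q = 4.98e+15, so δQ = 0.102 × 4.98e+15 = 5.1e+14.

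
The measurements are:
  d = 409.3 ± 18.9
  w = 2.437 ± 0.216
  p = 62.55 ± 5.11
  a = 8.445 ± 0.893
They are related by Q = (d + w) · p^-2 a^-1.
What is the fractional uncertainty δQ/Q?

Let u = d + w = 411.7. δu = √(δd² + δw²) = √(357 + 0.0467) = 18.9, so δu/u = 0.0459.
Q is then a monomial in u, p, a:
δQ/Q = √((δu/u)² + (-2·δp/p)² + (-1·δa/a)²) = √(0.00211 + 0.0267 + 0.0112) = 0.200

0.200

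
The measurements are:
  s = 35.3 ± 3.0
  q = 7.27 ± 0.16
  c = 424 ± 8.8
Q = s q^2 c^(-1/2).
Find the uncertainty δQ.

Each factor contributes (exponent × relative error)² to (δQ/Q)²:
  (1·δs/s)² = (1×0.0850)² = 0.00722;  (2·δq/q)² = (2×0.0220)² = 0.00194;  (−½·δc/c)² = (-0.5×0.0208)² = 0.000108
δQ/Q = √(0.00927) = 0.0963
Q = 90.6, so δQ = 0.0963 × 90.6 = 8.72.

8.72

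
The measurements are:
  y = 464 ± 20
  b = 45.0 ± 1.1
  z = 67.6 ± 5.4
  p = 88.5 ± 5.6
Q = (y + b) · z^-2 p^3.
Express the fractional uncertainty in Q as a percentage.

25.1%

Let u = y + b = 509. δu = √(δy² + δb²) = √(400 + 1.21) = 20.0, so δu/u = 0.0394.
Q is then a monomial in u, z, p:
δQ/Q = √((δu/u)² + (-2·δz/z)² + (3·δp/p)²) = √(0.00155 + 0.0255 + 0.0360) = 0.251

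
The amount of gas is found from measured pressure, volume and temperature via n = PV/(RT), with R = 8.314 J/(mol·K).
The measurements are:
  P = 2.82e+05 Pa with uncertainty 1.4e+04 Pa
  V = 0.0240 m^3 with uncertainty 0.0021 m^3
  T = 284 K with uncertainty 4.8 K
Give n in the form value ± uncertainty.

2.87 ± 0.292 mol

Products/powers → add relative errors in quadrature, weighted by exponent:
  (1·δP/P)² = (1×0.0496)² = 0.00246;  (1·δV/V)² = (1×0.0875)² = 0.00766;  (-1·δT/T)² = (-1×0.0169)² = 0.000286
δn/n = √(0.0104) = 0.102
n = 2.87 mol, so δn = 0.102 × 2.87 = 0.292 mol.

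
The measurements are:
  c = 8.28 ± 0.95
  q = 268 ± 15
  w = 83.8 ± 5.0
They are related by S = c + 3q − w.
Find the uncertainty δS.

45.3

Absolute uncertainties add in quadrature for a linear combination:
  (δc)² = 0.902;  (3·δq)² = 2020;  (δw)² = 25.0
δS = √(2050) = 45.3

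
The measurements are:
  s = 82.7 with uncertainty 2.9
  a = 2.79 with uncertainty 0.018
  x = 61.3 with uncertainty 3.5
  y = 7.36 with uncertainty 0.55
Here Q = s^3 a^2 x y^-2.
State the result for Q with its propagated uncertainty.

(4.98 ± 0.956) × 10^6

Relative error in a monomial: (δQ/Q)² = Σ (nᵢ · δxᵢ/xᵢ)².
  (3·δs/s)² = (3×0.0351)² = 0.0111;  (2·δa/a)² = (2×0.00645)² = 0.000166;  (1·δx/x)² = (1×0.0571)² = 0.00326;  (-2·δy/y)² = (-2×0.0747)² = 0.0223
δQ/Q = √(0.0368) = 0.192
Q = 4.98e+06, so δQ = 0.192 × 4.98e+06 = 9.56e+05.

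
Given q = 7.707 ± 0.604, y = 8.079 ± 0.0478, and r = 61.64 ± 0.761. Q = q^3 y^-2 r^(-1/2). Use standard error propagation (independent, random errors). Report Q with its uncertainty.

Since Q is a product/quotient, work with relative uncertainties:
  (3·δq/q)² = (3×0.0784)² = 0.0553;  (-2·δy/y)² = (-2×0.00592)² = 0.000140;  (−½·δr/r)² = (-0.5×0.0123)² = 3.81e-05
δQ/Q = √(0.0555) = 0.235
Q = 0.8933, so δQ = 0.235 × 0.8933 = 0.210.

0.8933 ± 0.210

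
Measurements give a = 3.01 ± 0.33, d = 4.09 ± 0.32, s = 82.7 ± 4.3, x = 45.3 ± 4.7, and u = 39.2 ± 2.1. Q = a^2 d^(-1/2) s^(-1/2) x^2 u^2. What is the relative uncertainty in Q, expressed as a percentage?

Since Q is a product/quotient, work with relative uncertainties:
  (2·δa/a)² = (2×0.110)² = 0.0481;  (−½·δd/d)² = (-0.5×0.0782)² = 0.00153;  (−½·δs/s)² = (-0.5×0.0520)² = 0.000676;  (2·δx/x)² = (2×0.104)² = 0.0431;  (2·δu/u)² = (2×0.0536)² = 0.0115
δQ/Q = √(0.105) = 0.324

32.4%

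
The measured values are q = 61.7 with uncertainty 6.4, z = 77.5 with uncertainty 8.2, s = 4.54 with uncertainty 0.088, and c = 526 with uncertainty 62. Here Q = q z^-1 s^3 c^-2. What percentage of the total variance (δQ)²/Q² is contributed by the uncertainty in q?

(δQ/Q)² = (1·δq/q)² + (-1·δz/z)² + (3·δs/s)² + (-2·δc/c)²
  q term: (1×0.104)² = 0.0108
  z term: (-1×0.106)² = 0.0112
  s term: (3×0.0194)² = 0.00338
  c term: (-2×0.118)² = 0.0556
Total = 0.0809. Share from q = 0.0108/0.0809 = 0.133.

13.3%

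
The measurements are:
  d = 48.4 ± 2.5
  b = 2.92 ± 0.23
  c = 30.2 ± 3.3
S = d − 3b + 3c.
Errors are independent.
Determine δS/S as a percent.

Sums and differences: (δS)² = Σ (cᵢ δxᵢ)².
  (δd)² = 6.25;  (3·δb)² = 0.476;  (3·δc)² = 98.0
δS = √(105) = 10.2
S = 130, so δS/S = 10.2/130 = 0.0786.

7.86%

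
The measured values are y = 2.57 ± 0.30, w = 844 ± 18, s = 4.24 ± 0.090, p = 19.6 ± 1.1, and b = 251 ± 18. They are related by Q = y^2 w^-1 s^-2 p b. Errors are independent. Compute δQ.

Q is a product of powers, so relative uncertainties combine in quadrature:
  (2·δy/y)² = (2×0.117)² = 0.0545;  (-1·δw/w)² = (-1×0.0213)² = 0.000455;  (-2·δs/s)² = (-2×0.0212)² = 0.00180;  (1·δp/p)² = (1×0.0561)² = 0.00315;  (1·δb/b)² = (1×0.0717)² = 0.00514
δQ/Q = √(0.0651) = 0.255
Q = 2.14, so δQ = 0.255 × 2.14 = 0.546.

0.546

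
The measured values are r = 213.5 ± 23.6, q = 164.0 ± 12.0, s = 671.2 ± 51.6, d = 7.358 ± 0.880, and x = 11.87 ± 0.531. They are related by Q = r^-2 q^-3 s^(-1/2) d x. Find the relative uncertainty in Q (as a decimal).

Products/powers → add relative errors in quadrature, weighted by exponent:
  (-2·δr/r)² = (-2×0.111)² = 0.0489;  (-3·δq/q)² = (-3×0.0732)² = 0.0482;  (−½·δs/s)² = (-0.5×0.0769)² = 0.00148;  (1·δd/d)² = (1×0.120)² = 0.0143;  (1·δx/x)² = (1×0.0447)² = 0.00200
δQ/Q = √(0.115) = 0.339

0.339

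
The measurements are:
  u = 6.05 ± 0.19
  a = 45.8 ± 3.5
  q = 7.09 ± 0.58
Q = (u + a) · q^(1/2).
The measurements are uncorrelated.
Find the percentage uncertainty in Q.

Let w = u + a = 51.8. δw = √(δu² + δa²) = √(0.0361 + 12.2) = 3.51, so δw/w = 0.0676.
Q is then a monomial in w, q:
δQ/Q = √((δw/w)² + (½·δq/q)²) = √(0.00457 + 0.00167) = 0.0790

7.90%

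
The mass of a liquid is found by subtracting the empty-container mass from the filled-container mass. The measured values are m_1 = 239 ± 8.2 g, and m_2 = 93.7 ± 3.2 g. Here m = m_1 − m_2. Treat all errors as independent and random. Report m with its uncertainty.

For a sum/difference, combine absolute errors in quadrature:
  (δm_1)² = 67.2;  (δm_2)² = 10.2
δm = √(77.5) = 8.80 g
m = 145 g.

145 ± 8.80 g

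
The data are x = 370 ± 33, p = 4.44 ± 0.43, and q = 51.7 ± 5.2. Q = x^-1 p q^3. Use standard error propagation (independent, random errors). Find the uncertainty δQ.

For a monomial Q ∝ x^-1, p, q^3, fractional errors add in quadrature:
  (-1·δx/x)² = (-1×0.0892)² = 0.00795;  (1·δp/p)² = (1×0.0968)² = 0.00938;  (3·δq/q)² = (3×0.101)² = 0.0910
δQ/Q = √(0.108) = 0.329
Q = 1660, so δQ = 0.329 × 1660 = 546.

546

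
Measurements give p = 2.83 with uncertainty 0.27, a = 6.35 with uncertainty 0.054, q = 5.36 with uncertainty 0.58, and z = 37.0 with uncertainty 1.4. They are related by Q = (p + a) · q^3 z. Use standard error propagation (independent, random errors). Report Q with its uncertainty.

Let u = p + a = 9.18. δu = √(δp² + δa²) = √(0.0729 + 0.00292) = 0.275, so δu/u = 0.0300.
Q is then a monomial in u, q, z:
δQ/Q = √((δu/u)² + (3·δq/q)² + (1·δz/z)²) = √(0.000900 + 0.105 + 0.00143) = 0.328
Q = 52300, so δQ = 0.328 × 52300 = 17200.

52300 ± 17200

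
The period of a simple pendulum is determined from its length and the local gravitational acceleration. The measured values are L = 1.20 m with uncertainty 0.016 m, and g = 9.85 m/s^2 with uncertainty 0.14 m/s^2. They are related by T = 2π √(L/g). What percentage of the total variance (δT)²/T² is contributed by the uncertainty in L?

46.8%

(δT/T)² = (½·δL/L)² + (−½·δg/g)²
  L term: (0.5×0.0133)² = 4.44e-05
  g term: (-0.5×0.0142)² = 5.05e-05
Total = 9.49e-05. Share from L = 4.44e-05/9.49e-05 = 0.468.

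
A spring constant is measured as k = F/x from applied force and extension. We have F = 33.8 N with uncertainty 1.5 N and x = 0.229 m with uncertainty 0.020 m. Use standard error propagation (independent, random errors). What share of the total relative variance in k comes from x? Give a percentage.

79.5%

(δk/k)² = (1·δF/F)² + (-1·δx/x)²
  F term: (1×0.0444)² = 0.00197
  x term: (-1×0.0873)² = 0.00763
Total = 0.00960. Share from x = 0.00763/0.00960 = 0.795.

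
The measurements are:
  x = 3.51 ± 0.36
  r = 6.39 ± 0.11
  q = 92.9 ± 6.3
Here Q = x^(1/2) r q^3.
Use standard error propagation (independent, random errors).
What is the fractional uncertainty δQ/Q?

For a monomial Q ∝ x^(1/2), r, q^3, fractional errors add in quadrature:
  (½·δx/x)² = (0.5×0.103)² = 0.00263;  (1·δr/r)² = (1×0.0172)² = 0.000296;  (3·δq/q)² = (3×0.0678)² = 0.0414
δQ/Q = √(0.0443) = 0.211

0.211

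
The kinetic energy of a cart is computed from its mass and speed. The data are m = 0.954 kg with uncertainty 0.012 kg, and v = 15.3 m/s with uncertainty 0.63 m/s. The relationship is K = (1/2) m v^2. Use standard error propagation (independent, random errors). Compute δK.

Each factor contributes (exponent × relative error)² to (δK/K)²:
  (1·δm/m)² = (1×0.0126)² = 0.000158;  (2·δv/v)² = (2×0.0412)² = 0.00678
δK/K = √(0.00694) = 0.0833
K = 112 J, so δK = 0.0833 × 112 = 9.30 J.

9.30 J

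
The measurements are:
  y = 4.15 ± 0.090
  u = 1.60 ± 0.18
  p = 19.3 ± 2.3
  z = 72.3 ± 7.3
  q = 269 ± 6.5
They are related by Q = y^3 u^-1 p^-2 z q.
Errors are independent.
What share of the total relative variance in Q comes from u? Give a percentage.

15.0%

(δQ/Q)² = (3·δy/y)² + (-1·δu/u)² + (-2·δp/p)² + (1·δz/z)² + (1·δq/q)²
  y term: (3×0.0217)² = 0.00423
  u term: (-1×0.112)² = 0.0127
  p term: (-2×0.119)² = 0.0568
  z term: (1×0.101)² = 0.0102
  q term: (1×0.0242)² = 0.000584
Total = 0.0845. Share from u = 0.0127/0.0845 = 0.150.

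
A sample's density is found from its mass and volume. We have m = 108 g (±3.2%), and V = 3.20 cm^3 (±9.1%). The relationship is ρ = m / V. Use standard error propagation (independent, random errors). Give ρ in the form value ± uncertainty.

33.8 ± 3.26 g/cm^3

For a monomial ρ ∝ m, V^-1, fractional errors add in quadrature:
  (1·δm/m)² = (1×0.0320)² = 0.00102;  (-1·δV/V)² = (-1×0.0910)² = 0.00828
δρ/ρ = √(0.00931) = 0.0965
ρ = 33.8 g/cm^3, so δρ = 0.0965 × 33.8 = 3.26 g/cm^3.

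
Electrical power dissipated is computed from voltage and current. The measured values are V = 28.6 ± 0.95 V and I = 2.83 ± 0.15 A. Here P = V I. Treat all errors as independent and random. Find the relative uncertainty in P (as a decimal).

Since P is a product/quotient, work with relative uncertainties:
  (1·δV/V)² = (1×0.0332)² = 0.00110;  (1·δI/I)² = (1×0.0530)² = 0.00281
δP/P = √(0.00391) = 0.0626

0.0626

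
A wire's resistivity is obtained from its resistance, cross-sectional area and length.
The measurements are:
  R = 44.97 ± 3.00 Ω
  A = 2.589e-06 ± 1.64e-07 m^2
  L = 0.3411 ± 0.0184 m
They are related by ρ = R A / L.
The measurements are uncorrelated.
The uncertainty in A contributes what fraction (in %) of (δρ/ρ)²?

(δρ/ρ)² = (1·δR/R)² + (1·δA/A)² + (-1·δL/L)²
  R term: (1×0.0667)² = 0.00445
  A term: (1×0.0633)² = 0.00401
  L term: (-1×0.0539)² = 0.00291
Total = 0.0114. Share from A = 0.00401/0.0114 = 0.353.

35.3%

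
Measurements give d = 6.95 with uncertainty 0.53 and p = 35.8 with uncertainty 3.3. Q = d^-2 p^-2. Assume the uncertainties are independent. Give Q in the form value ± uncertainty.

(1.62 ± 0.387) × 10^-5

Each factor contributes (exponent × relative error)² to (δQ/Q)²:
  (-2·δd/d)² = (-2×0.0763)² = 0.0233;  (-2·δp/p)² = (-2×0.0922)² = 0.0340
δQ/Q = √(0.0572) = 0.239
Q = 1.62e-05, so δQ = 0.239 × 1.62e-05 = 3.87e-06.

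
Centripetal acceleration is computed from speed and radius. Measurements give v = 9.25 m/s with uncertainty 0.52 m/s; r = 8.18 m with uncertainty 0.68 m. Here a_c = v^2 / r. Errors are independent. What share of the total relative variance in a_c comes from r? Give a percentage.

(δa_c/a_c)² = (2·δv/v)² + (-1·δr/r)²
  v term: (2×0.0562)² = 0.0126
  r term: (-1×0.0831)² = 0.00691
Total = 0.0196. Share from r = 0.00691/0.0196 = 0.353.

35.3%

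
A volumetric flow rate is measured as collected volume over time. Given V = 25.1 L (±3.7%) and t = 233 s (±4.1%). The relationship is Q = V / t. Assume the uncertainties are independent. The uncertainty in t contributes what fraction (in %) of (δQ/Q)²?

(δQ/Q)² = (1·δV/V)² + (-1·δt/t)²
  V term: (1×0.0370)² = 0.00137
  t term: (-1×0.0410)² = 0.00168
Total = 0.00305. Share from t = 0.00168/0.00305 = 0.551.

55.1%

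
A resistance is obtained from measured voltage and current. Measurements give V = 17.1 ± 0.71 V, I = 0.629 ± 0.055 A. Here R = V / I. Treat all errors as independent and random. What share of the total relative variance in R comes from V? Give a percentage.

(δR/R)² = (1·δV/V)² + (-1·δI/I)²
  V term: (1×0.0415)² = 0.00172
  I term: (-1×0.0874)² = 0.00765
Total = 0.00937. Share from V = 0.00172/0.00937 = 0.184.

18.4%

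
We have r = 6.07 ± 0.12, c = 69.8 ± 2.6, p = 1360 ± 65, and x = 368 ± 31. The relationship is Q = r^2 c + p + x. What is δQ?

157

Let w = r^2·c = 2570. δw/w = √((2·δr/r)² + (1·δc/c)²) = √(0.00156 + 0.00139) = 0.0543, so δw = 140.
Q = w + p + x: δQ = √(δw² + δp² + δx²) = √(19500 + 4220 + 961) = 157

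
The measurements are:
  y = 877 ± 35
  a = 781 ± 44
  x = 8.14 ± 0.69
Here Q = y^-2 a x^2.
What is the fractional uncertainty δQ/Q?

0.196

Each factor contributes (exponent × relative error)² to (δQ/Q)²:
  (-2·δy/y)² = (-2×0.0399)² = 0.00637;  (1·δa/a)² = (1×0.0563)² = 0.00317;  (2·δx/x)² = (2×0.0848)² = 0.0287
δQ/Q = √(0.0383) = 0.196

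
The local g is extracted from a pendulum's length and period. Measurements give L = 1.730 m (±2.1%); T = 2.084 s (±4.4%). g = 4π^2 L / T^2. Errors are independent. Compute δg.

1.42 m/s^2

Relative error in a monomial: (δg/g)² = Σ (nᵢ · δxᵢ/xᵢ)².
  (1·δL/L)² = (1×0.0210)² = 0.000441;  (-2·δT/T)² = (-2×0.0440)² = 0.00774
δg/g = √(0.00819) = 0.0905
g = 15.73 m/s^2, so δg = 0.0905 × 15.73 = 1.42 m/s^2.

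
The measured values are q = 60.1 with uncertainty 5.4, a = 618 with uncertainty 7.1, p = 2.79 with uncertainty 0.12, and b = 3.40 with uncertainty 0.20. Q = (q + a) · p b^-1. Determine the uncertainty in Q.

41.2

Let u = q + a = 678. δu = √(δq² + δa²) = √(29.2 + 50.4) = 8.92, so δu/u = 0.0132.
Q is then a monomial in u, p, b:
δQ/Q = √((δu/u)² + (1·δp/p)² + (-1·δb/b)²) = √(0.000173 + 0.00185 + 0.00346) = 0.0740
Q = 556, so δQ = 0.0740 × 556 = 41.2.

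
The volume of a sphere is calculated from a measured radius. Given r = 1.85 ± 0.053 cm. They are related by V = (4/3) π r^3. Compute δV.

Products/powers → add relative errors in quadrature, weighted by exponent:
  (3·δr/r)² = (3×0.0286)² = 0.00739
δV/V = √(0.00739) = 0.0859
V = 26.5 cm^3, so δV = 0.0859 × 26.5 = 2.28 cm^3.

2.28 cm^3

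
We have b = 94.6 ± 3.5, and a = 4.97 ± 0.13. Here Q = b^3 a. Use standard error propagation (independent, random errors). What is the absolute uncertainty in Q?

For a monomial Q ∝ b^3, a, fractional errors add in quadrature:
  (3·δb/b)² = (3×0.0370)² = 0.0123;  (1·δa/a)² = (1×0.0262)² = 0.000684
δQ/Q = √(0.0130) = 0.114
Q = 4.21e+06, so δQ = 0.114 × 4.21e+06 = 4.8e+05.

4.8e+05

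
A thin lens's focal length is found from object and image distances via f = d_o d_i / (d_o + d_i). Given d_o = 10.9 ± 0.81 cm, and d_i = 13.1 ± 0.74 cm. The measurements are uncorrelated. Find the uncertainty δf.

∂f/∂d_o = (d_i/(d_o+d_i))² = 0.298;  ∂f/∂d_i = (d_o/(d_o+d_i))² = 0.206
δf = √((∂f/∂d_o · δd_o)² + (∂f/∂d_i · δd_i)²) = √(0.0582 + 0.0233) = 0.286 cm

0.286 cm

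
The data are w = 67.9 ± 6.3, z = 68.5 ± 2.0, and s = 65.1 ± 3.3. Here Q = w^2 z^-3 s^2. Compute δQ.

13.9

Q is a product of powers, so relative uncertainties combine in quadrature:
  (2·δw/w)² = (2×0.0928)² = 0.0344;  (-3·δz/z)² = (-3×0.0292)² = 0.00767;  (2·δs/s)² = (2×0.0507)² = 0.0103
δQ/Q = √(0.0524) = 0.229
Q = 60.8, so δQ = 0.229 × 60.8 = 13.9.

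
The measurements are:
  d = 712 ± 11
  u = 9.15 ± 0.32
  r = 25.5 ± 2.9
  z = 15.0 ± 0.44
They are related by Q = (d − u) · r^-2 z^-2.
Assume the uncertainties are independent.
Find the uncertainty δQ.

Let w = d − u = 703. δw = √(δd² + δu²) = √(121 + 0.102) = 11.0, so δw/w = 0.0157.
Q is then a monomial in w, r, z:
δQ/Q = √((δw/w)² + (-2·δr/r)² + (-2·δz/z)²) = √(0.000245 + 0.0517 + 0.00344) = 0.235
Q = 0.00480, so δQ = 0.235 × 0.00480 = 0.00113.

0.00113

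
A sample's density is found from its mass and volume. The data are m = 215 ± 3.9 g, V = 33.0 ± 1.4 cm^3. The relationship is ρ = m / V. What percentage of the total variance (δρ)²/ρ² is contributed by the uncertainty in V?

84.5%

(δρ/ρ)² = (1·δm/m)² + (-1·δV/V)²
  m term: (1×0.0181)² = 0.000329
  V term: (-1×0.0424)² = 0.00180
Total = 0.00213. Share from V = 0.00180/0.00213 = 0.845.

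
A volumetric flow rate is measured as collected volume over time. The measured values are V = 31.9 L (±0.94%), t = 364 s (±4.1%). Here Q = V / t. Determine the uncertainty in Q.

0.00369 L/s

For a monomial Q ∝ V, t^-1, fractional errors add in quadrature:
  (1·δV/V)² = (1×0.00940)² = 8.84e-05;  (-1·δt/t)² = (-1×0.0410)² = 0.00168
δQ/Q = √(0.00177) = 0.0421
Q = 0.0876 L/s, so δQ = 0.0421 × 0.0876 = 0.00369 L/s.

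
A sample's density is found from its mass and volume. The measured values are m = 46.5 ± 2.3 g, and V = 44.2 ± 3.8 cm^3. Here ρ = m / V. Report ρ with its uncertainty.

Relative error in a monomial: (δρ/ρ)² = Σ (nᵢ · δxᵢ/xᵢ)².
  (1·δm/m)² = (1×0.0495)² = 0.00245;  (-1·δV/V)² = (-1×0.0860)² = 0.00739
δρ/ρ = √(0.00984) = 0.0992
ρ = 1.05 g/cm^3, so δρ = 0.0992 × 1.05 = 0.104 g/cm^3.

1.05 ± 0.104 g/cm^3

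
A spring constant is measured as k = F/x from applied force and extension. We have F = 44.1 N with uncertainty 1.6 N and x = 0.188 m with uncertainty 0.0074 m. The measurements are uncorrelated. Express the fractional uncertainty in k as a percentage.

5.35%

Relative error in a monomial: (δk/k)² = Σ (nᵢ · δxᵢ/xᵢ)².
  (1·δF/F)² = (1×0.0363)² = 0.00132;  (-1·δx/x)² = (-1×0.0394)² = 0.00155
δk/k = √(0.00287) = 0.0535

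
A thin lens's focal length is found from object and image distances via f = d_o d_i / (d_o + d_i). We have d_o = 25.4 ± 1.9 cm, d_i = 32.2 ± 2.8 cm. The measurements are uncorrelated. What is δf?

0.806 cm

∂f/∂d_o = (d_i/(d_o+d_i))² = 0.313;  ∂f/∂d_i = (d_o/(d_o+d_i))² = 0.194
δf = √((∂f/∂d_o · δd_o)² + (∂f/∂d_i · δd_i)²) = √(0.353 + 0.296) = 0.806 cm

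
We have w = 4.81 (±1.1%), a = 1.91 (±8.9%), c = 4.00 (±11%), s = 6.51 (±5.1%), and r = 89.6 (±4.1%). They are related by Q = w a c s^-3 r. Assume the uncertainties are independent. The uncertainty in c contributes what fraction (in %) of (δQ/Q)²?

(δQ/Q)² = (1·δw/w)² + (1·δa/a)² + (1·δc/c)² + (-3·δs/s)² + (1·δr/r)²
  w term: (1×0.0110)² = 0.000121
  a term: (1×0.0890)² = 0.00792
  c term: (1×0.110)² = 0.0121
  s term: (-3×0.0510)² = 0.0234
  r term: (1×0.0410)² = 0.00168
Total = 0.0452. Share from c = 0.0121/0.0452 = 0.268.

26.8%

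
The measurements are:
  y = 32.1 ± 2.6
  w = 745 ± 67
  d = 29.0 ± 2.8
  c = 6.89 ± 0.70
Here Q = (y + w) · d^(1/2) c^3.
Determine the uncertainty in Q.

4.39e+05

Let u = y + w = 777. δu = √(δy² + δw²) = √(6.76 + 4490) = 67.1, so δu/u = 0.0863.
Q is then a monomial in u, d, c:
δQ/Q = √((δu/u)² + (½·δd/d)² + (3·δc/c)²) = √(0.00744 + 0.00233 + 0.0929) = 0.320
Q = 1.37e+06, so δQ = 0.320 × 1.37e+06 = 4.39e+05.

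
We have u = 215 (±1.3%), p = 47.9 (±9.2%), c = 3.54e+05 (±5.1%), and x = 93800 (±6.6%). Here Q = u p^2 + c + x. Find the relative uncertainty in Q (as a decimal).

0.0988

Let w = u·p^2 = 4.93e+05. δw/w = √((1·δu/u)² + (2·δp/p)²) = √(0.000169 + 0.0339) = 0.184, so δw = 91000.
Q = w + c + x: δQ = √(δw² + δc² + δx²) = √(8.28e+09 + 3.26e+08 + 3.83e+07) = 93000
Q = 9.41e+05, so δQ/Q = 93000/9.41e+05 = 0.0988.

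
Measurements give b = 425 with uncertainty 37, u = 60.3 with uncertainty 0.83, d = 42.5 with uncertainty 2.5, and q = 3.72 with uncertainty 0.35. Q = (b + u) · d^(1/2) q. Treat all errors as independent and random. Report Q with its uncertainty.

Let w = b + u = 485. δw = √(δb² + δu²) = √(1370 + 0.689) = 37.0, so δw/w = 0.0763.
Q is then a monomial in w, d, q:
δQ/Q = √((δw/w)² + (½·δd/d)² + (1·δq/q)²) = √(0.00582 + 0.000865 + 0.00885) = 0.125
Q = 11800, so δQ = 0.125 × 11800 = 1470.

11800 ± 1470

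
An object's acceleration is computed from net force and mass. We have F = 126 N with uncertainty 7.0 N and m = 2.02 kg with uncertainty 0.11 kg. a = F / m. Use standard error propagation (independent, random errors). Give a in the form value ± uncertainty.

a is a product of powers, so relative uncertainties combine in quadrature:
  (1·δF/F)² = (1×0.0556)² = 0.00309;  (-1·δm/m)² = (-1×0.0545)² = 0.00297
δa/a = √(0.00605) = 0.0778
a = 62.4 m/s^2, so δa = 0.0778 × 62.4 = 4.85 m/s^2.

62.4 ± 4.85 m/s^2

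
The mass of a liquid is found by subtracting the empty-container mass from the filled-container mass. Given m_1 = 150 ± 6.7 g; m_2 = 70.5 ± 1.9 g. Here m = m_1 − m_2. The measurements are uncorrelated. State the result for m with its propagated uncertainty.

Each term contributes (cᵢ δxᵢ)² to (δm)²:
  (δm_1)² = 44.9;  (δm_2)² = 3.61
δm = √(48.5) = 6.96 g
m = 79.5 g.

79.5 ± 6.96 g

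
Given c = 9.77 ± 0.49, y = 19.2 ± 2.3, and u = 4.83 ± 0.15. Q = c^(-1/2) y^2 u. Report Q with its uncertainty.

570 ± 138

Q is a product of powers, so relative uncertainties combine in quadrature:
  (−½·δc/c)² = (-0.5×0.0502)² = 0.000629;  (2·δy/y)² = (2×0.120)² = 0.0574;  (1·δu/u)² = (1×0.0311)² = 0.000964
δQ/Q = √(0.0590) = 0.243
Q = 570, so δQ = 0.243 × 570 = 138.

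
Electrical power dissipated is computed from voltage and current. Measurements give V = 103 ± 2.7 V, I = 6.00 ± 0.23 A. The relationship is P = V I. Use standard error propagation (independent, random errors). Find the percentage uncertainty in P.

4.64%

For a monomial P ∝ V, I, fractional errors add in quadrature:
  (1·δV/V)² = (1×0.0262)² = 0.000687;  (1·δI/I)² = (1×0.0383)² = 0.00147
δP/P = √(0.00216) = 0.0464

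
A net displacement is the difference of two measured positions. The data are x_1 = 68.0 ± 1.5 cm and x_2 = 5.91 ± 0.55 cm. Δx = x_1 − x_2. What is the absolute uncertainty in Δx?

For a sum/difference, combine absolute errors in quadrature:
  (δx_1)² = 2.25;  (δx_2)² = 0.303
δΔx = √(2.55) = 1.60 cm

1.60 cm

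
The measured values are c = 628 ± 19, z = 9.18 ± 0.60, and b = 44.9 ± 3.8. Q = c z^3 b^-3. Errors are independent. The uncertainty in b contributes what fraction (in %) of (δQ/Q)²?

62.1%

(δQ/Q)² = (1·δc/c)² + (3·δz/z)² + (-3·δb/b)²
  c term: (1×0.0303)² = 0.000915
  z term: (3×0.0654)² = 0.0384
  b term: (-3×0.0846)² = 0.0645
Total = 0.104. Share from b = 0.0645/0.104 = 0.621.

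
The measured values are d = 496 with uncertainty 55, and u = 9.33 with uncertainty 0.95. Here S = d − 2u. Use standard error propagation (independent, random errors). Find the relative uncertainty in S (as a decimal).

Sums and differences: (δS)² = Σ (cᵢ δxᵢ)².
  (δd)² = 3020;  (2·δu)² = 3.61
δS = √(3030) = 55.0
S = 477, so δS/S = 55.0/477 = 0.115.

0.115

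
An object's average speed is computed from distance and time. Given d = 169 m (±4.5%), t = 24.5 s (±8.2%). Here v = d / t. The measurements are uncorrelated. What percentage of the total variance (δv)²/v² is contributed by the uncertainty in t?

(δv/v)² = (1·δd/d)² + (-1·δt/t)²
  d term: (1×0.0450)² = 0.00202
  t term: (-1×0.0820)² = 0.00672
Total = 0.00875. Share from t = 0.00672/0.00875 = 0.769.

76.9%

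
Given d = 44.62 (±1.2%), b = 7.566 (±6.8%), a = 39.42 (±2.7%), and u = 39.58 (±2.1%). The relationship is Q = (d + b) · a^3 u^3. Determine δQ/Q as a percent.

Let w = d + b = 52.19. δw = √(δd² + δb²) = √(0.287 + 0.265) = 0.743, so δw/w = 0.0142.
Q is then a monomial in w, a, u:
δQ/Q = √((δw/w)² + (3·δa/a)² + (3·δu/u)²) = √(0.000202 + 0.00656 + 0.00397) = 0.104

10.4%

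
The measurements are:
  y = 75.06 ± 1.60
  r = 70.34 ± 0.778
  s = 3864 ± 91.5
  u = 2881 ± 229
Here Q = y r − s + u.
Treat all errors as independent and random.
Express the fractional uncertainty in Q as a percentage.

Let p = y·r = 5280. δp/p = √((1·δy/y)² + (1·δr/r)²) = √(0.000454 + 0.000122) = 0.0240, so δp = 127.
Q = p − s + u: δQ = √(δp² + δs² + δu²) = √(16100 + 8370 + 52400) = 277
Q = 4297, so δQ/Q = 277/4297 = 0.0645.

6.45%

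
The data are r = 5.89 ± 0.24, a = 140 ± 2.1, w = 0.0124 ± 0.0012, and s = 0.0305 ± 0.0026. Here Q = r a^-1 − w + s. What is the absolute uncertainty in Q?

Let p = r·a^-1 = 0.0421. δp/p = √((1·δr/r)² + (-1·δa/a)²) = √(0.00166 + 0.000225) = 0.0434, so δp = 0.00183.
Q = p − w + s: δQ = √(δp² + δw² + δs²) = √(3.34e-06 + 1.44e-06 + 6.76e-06) = 0.00340

0.00340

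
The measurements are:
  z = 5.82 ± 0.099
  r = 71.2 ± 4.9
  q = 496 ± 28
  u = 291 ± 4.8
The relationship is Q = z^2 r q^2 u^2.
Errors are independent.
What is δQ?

Q is a product of powers, so relative uncertainties combine in quadrature:
  (2·δz/z)² = (2×0.0170)² = 0.00116;  (1·δr/r)² = (1×0.0688)² = 0.00474;  (2·δq/q)² = (2×0.0565)² = 0.0127;  (2·δu/u)² = (2×0.0165)² = 0.00109
δQ/Q = √(0.0197) = 0.140
Q = 5.02e+13, so δQ = 0.140 × 5.02e+13 = 7.06e+12.

7.06e+12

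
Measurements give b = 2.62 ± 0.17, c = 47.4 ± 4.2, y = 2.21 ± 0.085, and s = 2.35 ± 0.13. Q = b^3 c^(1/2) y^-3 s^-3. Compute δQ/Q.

For a monomial Q ∝ b^3, c^(1/2), y^-3, s^-3, fractional errors add in quadrature:
  (3·δb/b)² = (3×0.0649)² = 0.0379;  (½·δc/c)² = (0.5×0.0886)² = 0.00196;  (-3·δy/y)² = (-3×0.0385)² = 0.0133;  (-3·δs/s)² = (-3×0.0553)² = 0.0275
δQ/Q = √(0.0807) = 0.284

0.284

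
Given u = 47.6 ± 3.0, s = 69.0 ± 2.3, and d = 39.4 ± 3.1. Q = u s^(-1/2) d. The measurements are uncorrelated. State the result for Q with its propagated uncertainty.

226 ± 23.1

Q is a product of powers, so relative uncertainties combine in quadrature:
  (1·δu/u)² = (1×0.0630)² = 0.00397;  (−½·δs/s)² = (-0.5×0.0333)² = 0.000278;  (1·δd/d)² = (1×0.0787)² = 0.00619
δQ/Q = √(0.0104) = 0.102
Q = 226, so δQ = 0.102 × 226 = 23.1.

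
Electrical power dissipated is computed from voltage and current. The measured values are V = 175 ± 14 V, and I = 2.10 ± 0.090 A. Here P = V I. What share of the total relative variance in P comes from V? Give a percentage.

77.7%

(δP/P)² = (1·δV/V)² + (1·δI/I)²
  V term: (1×0.0800)² = 0.00640
  I term: (1×0.0429)² = 0.00184
Total = 0.00824. Share from V = 0.00640/0.00824 = 0.777.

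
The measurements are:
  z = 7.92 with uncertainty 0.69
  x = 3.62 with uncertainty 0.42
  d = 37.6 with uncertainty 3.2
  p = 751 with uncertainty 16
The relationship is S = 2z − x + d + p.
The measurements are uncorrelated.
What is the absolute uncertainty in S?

16.4

S is a linear combination, so absolute uncertainties add in quadrature:
  (2·δz)² = 1.90;  (δx)² = 0.176;  (δd)² = 10.2;  (δp)² = 256
δS = √(268) = 16.4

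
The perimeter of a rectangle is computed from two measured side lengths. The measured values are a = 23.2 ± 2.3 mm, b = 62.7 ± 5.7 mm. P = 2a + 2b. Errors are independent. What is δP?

12.3 mm

Absolute uncertainties add in quadrature for a linear combination:
  (2·δa)² = 21.2;  (2·δb)² = 130
δP = √(151) = 12.3 mm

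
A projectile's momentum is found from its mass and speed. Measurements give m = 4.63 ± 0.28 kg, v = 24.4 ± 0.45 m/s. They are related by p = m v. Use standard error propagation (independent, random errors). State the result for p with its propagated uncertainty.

Each factor contributes (exponent × relative error)² to (δp/p)²:
  (1·δm/m)² = (1×0.0605)² = 0.00366;  (1·δv/v)² = (1×0.0184)² = 0.000340
δp/p = √(0.00400) = 0.0632
p = 113 kg·m/s, so δp = 0.0632 × 113 = 7.14 kg·m/s.

113 ± 7.14 kg·m/s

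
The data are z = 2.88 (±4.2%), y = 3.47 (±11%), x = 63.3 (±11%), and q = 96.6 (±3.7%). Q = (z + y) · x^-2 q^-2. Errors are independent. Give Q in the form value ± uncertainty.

(1.70 ± 0.408) × 10^-7

Let u = z + y = 6.35. δu = √(δz² + δy²) = √(0.0146 + 0.146) = 0.400, so δu/u = 0.0631.
Q is then a monomial in u, x, q:
δQ/Q = √((δu/u)² + (-2·δx/x)² + (-2·δq/q)²) = √(0.00398 + 0.0484 + 0.00548) = 0.241
Q = 1.7e-07, so δQ = 0.241 × 1.7e-07 = 4.08e-08.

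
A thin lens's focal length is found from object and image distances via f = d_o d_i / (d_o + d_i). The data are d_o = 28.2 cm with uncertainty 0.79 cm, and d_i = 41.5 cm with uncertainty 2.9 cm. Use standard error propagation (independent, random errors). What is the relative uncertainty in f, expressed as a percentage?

∂f/∂d_o = (d_i/(d_o+d_i))² = 0.355;  ∂f/∂d_i = (d_o/(d_o+d_i))² = 0.164
δf = √((∂f/∂d_o · δd_o)² + (∂f/∂d_i · δd_i)²) = √(0.0784 + 0.225) = 0.551 cm
f = 16.8 cm, so δf/f = 0.551/16.8 = 0.0328.

3.28%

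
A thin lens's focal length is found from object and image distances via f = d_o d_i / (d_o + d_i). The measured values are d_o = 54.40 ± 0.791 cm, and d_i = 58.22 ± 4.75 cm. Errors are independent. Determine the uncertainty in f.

∂f/∂d_o = (d_i/(d_o+d_i))² = 0.267;  ∂f/∂d_i = (d_o/(d_o+d_i))² = 0.233
δf = √((∂f/∂d_o · δd_o)² + (∂f/∂d_i · δd_i)²) = √(0.0447 + 1.23) = 1.13 cm

1.13 cm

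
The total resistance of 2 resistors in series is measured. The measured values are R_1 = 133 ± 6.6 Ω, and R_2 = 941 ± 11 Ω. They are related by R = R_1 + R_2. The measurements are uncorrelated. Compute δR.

12.8 Ω

Sums and differences: (δR)² = Σ (cᵢ δxᵢ)².
  (δR_1)² = 43.6;  (δR_2)² = 121
δR = √(165) = 12.8 Ω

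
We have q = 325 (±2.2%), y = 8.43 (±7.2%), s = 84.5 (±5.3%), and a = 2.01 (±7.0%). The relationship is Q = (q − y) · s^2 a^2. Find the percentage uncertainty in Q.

17.7%

Let u = q − y = 317. δu = √(δq² + δy²) = √(51.1 + 0.368) = 7.18, so δu/u = 0.0227.
Q is then a monomial in u, s, a:
δQ/Q = √((δu/u)² + (2·δs/s)² + (2·δa/a)²) = √(0.000514 + 0.0112 + 0.0196) = 0.177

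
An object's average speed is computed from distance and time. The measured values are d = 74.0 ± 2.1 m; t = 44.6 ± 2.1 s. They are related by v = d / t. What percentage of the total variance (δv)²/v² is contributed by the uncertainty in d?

(δv/v)² = (1·δd/d)² + (-1·δt/t)²
  d term: (1×0.0284)² = 0.000805
  t term: (-1×0.0471)² = 0.00222
Total = 0.00302. Share from d = 0.000805/0.00302 = 0.266.

26.6%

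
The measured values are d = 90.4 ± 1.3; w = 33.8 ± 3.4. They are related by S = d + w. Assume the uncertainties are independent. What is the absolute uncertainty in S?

3.64

S is a linear combination, so absolute uncertainties add in quadrature:
  (δd)² = 1.69;  (δw)² = 11.6
δS = √(13.2) = 3.64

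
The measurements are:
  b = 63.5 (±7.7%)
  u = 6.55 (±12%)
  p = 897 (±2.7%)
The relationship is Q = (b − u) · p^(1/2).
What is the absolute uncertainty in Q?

150

Let w = b − u = 57.0. δw = √(δb² + δu²) = √(23.9 + 0.618) = 4.95, so δw/w = 0.0870.
Q is then a monomial in w, p:
δQ/Q = √((δw/w)² + (½·δp/p)²) = √(0.00756 + 0.000182) = 0.0880
Q = 1710, so δQ = 0.0880 × 1710 = 150.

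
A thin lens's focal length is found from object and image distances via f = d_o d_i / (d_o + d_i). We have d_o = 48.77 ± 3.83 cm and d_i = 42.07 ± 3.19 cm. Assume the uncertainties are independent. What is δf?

∂f/∂d_o = (d_i/(d_o+d_i))² = 0.214;  ∂f/∂d_i = (d_o/(d_o+d_i))² = 0.288
δf = √((∂f/∂d_o · δd_o)² + (∂f/∂d_i · δd_i)²) = √(0.675 + 0.845) = 1.23 cm

1.23 cm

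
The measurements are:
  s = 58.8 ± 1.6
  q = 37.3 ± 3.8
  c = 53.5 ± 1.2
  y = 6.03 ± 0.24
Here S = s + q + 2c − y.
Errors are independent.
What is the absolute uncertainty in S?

For a sum/difference, combine absolute errors in quadrature:
  (δs)² = 2.56;  (δq)² = 14.4;  (2·δc)² = 5.76;  (δy)² = 0.0576
δS = √(22.8) = 4.78

4.78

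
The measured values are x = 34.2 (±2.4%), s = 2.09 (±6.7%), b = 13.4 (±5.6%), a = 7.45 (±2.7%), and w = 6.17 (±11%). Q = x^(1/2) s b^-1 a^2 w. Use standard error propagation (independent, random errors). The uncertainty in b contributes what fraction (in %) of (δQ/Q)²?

13.8%

(δQ/Q)² = (½·δx/x)² + (1·δs/s)² + (-1·δb/b)² + (2·δa/a)² + (1·δw/w)²
  x term: (0.5×0.0240)² = 0.000144
  s term: (1×0.0670)² = 0.00449
  b term: (-1×0.0560)² = 0.00314
  a term: (2×0.0270)² = 0.00292
  w term: (1×0.110)² = 0.0121
Total = 0.0228. Share from b = 0.00314/0.0228 = 0.138.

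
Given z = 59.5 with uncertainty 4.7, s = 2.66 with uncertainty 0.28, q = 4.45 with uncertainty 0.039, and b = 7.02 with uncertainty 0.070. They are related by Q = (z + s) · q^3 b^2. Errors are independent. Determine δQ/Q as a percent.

Let u = z + s = 62.2. δu = √(δz² + δs²) = √(22.1 + 0.0784) = 4.71, so δu/u = 0.0757.
Q is then a monomial in u, q, b:
δQ/Q = √((δu/u)² + (3·δq/q)² + (2·δb/b)²) = √(0.00574 + 0.000691 + 0.000398) = 0.0826

8.26%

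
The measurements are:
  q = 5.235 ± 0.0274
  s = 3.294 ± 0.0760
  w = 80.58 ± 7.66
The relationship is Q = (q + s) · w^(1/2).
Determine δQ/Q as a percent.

Let u = q + s = 8.529. δu = √(δq² + δs²) = √(0.000751 + 0.00578) = 0.0808, so δu/u = 0.00947.
Q is then a monomial in u, w:
δQ/Q = √((δu/u)² + (½·δw/w)²) = √(8.97e-05 + 0.00226) = 0.0485

4.85%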